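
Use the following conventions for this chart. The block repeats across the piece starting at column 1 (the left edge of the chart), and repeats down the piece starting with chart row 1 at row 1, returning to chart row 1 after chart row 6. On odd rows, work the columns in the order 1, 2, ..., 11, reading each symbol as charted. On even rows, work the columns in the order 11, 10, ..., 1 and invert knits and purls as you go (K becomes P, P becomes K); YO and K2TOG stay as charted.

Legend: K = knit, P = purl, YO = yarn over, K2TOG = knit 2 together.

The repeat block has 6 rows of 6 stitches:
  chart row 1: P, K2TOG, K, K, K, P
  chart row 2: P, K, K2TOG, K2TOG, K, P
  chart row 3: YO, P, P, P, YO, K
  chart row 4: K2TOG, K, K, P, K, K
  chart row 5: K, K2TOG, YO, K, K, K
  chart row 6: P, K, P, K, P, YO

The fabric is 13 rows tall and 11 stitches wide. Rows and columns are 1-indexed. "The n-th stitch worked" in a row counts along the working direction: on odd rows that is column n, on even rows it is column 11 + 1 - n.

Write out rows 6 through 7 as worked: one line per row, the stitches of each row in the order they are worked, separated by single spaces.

Row 6: chart row 6, WS - tiled (columns 1-11): P K P K P YO P K P K P; work from column 11 back to 1 with K<->P swapped.
Row 7: chart row 1, RS - tile across columns 1-11 and work as-is.

Result:
K P K P K YO K P K P K
P K2TOG K K K P P K2TOG K K K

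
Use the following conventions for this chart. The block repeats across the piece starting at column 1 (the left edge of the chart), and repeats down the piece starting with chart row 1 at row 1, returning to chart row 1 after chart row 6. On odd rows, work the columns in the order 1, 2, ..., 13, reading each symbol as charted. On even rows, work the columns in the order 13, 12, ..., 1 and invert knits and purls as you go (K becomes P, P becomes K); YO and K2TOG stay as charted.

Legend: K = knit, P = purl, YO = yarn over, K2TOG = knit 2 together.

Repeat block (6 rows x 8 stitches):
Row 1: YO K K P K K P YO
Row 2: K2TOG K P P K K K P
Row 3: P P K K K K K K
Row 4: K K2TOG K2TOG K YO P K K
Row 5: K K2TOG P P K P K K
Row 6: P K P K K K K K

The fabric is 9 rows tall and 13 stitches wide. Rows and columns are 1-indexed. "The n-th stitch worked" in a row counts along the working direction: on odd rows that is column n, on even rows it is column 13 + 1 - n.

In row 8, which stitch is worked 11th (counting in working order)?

Row 8: (8-1) mod 6 = 1, so use chart row 2. Even row -> WS.
Chart row 2 tiled across columns 1-13: K2TOG K P P K K K P K2TOG K P P K
Wrong side: read the tiled row from column 13 down to 1 and exchange K with P (leave YO, K2TOG).
Row 8 as worked: P K K P K2TOG K P P P K K P K2TOG
The 11th stitch worked is K.

Stitch:
K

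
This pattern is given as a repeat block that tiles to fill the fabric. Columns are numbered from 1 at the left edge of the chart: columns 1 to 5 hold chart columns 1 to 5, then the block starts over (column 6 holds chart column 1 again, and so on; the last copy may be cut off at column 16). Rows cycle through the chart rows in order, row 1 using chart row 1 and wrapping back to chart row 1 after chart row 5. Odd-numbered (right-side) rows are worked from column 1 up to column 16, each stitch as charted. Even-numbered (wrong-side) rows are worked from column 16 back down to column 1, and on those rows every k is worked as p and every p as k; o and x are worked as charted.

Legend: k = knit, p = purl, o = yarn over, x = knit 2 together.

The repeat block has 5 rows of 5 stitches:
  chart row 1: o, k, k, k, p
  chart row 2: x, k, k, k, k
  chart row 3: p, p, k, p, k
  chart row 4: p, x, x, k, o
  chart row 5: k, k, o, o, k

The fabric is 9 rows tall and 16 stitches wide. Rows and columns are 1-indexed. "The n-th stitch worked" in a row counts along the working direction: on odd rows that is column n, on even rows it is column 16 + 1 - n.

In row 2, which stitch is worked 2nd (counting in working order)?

Row 2 uses chart row ((2-1) mod 5)+1 = 2. Row 2 is even, so WS.
Chart row 2 tiled across columns 1-16: x k k k k x k k k k x k k k k x
Wrong side: read the tiled row from column 16 down to 1 and exchange k with p (leave o, x).
Row 2 as worked: x p p p p x p p p p x p p p p x
Counting 2 along the worked row gives p.

Result:
p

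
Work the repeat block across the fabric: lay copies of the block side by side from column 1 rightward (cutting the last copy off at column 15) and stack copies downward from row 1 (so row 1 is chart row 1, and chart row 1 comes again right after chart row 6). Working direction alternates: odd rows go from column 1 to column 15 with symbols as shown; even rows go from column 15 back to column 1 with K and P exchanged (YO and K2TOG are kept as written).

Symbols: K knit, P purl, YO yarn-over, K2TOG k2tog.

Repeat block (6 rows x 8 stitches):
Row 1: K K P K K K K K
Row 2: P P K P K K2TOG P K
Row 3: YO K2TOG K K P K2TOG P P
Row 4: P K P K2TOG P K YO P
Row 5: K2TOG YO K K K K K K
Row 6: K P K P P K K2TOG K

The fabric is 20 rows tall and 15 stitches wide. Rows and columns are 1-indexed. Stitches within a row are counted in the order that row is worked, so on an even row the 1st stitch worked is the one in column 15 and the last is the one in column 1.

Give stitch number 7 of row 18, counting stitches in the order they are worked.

Stitch:
P

Derivation:
Row 18 uses chart row ((18-1) mod 6)+1 = 6. Row 18 is even, so WS.
Chart row 6 tiled across columns 1-15: K P K P P K K2TOG K K P K P P K K2TOG
WS: work from column 15 back to column 1 (reverse the tiled row), swapping K<->P (YO and K2TOG unchanged).
Row 18 as worked: K2TOG P K K P K P P K2TOG P K K P K P
Stitch 7 in working order -> P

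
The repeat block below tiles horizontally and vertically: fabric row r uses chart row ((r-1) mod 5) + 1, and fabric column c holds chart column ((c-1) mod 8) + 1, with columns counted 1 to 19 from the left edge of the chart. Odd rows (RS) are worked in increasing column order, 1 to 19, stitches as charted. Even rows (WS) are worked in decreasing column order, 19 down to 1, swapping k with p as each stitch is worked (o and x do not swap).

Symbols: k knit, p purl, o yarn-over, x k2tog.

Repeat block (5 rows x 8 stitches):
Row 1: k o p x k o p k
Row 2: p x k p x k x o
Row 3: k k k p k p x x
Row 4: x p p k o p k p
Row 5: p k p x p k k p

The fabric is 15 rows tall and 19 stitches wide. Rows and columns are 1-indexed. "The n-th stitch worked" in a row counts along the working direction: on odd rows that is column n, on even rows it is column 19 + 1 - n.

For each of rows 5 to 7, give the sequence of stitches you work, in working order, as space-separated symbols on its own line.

Row 5: chart row 5, RS - tile across columns 1-19 and work as-is.
Row 6: chart row 1, WS - tiled (columns 1-19): k o p x k o p k k o p x k o p k k o p; work from column 19 back to 1 with k<->p swapped.
Row 7: chart row 2, RS - tile across columns 1-19 and work as-is.

Result:
p k p x p k k p p k p x p k k p p k p
k o p p k o p x k o p p k o p x k o p
p x k p x k x o p x k p x k x o p x k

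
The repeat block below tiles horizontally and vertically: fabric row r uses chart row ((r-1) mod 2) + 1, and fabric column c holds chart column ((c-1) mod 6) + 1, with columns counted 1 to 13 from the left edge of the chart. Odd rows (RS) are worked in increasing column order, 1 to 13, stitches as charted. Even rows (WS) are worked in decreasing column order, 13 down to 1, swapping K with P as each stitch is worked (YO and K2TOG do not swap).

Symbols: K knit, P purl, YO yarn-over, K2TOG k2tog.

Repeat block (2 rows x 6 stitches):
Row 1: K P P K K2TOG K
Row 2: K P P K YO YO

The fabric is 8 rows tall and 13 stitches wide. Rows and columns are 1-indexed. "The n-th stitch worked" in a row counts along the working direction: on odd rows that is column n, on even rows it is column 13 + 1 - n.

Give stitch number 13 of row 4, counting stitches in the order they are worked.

Stitch:
P

Derivation:
Row 4 uses chart row ((4-1) mod 2)+1 = 2. Row 4 is even, so WS.
Chart row 2 tiled across columns 1-13: K P P K YO YO K P P K YO YO K
Wrong side: read the tiled row from column 13 down to 1 and exchange K with P (leave YO, K2TOG).
Row 4 as worked: P YO YO P K K P YO YO P K K P
Stitch 13 in working order -> P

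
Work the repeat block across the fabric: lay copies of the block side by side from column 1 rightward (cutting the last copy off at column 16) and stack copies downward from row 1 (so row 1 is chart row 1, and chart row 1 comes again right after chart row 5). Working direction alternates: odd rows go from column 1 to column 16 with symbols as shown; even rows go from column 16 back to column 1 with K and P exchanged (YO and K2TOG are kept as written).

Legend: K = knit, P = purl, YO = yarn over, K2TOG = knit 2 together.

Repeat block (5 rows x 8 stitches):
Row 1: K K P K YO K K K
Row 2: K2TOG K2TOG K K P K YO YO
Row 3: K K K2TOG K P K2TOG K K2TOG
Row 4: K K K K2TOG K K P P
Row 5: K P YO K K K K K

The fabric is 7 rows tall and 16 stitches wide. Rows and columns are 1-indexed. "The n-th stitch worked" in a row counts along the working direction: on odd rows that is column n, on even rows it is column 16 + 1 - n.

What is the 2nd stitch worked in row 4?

Row 4: (4-1) mod 5 = 3, so use chart row 4. Even row -> WS.
Chart row 4 tiled across columns 1-16: K K K K2TOG K K P P K K K K2TOG K K P P
Wrong side: read the tiled row from column 16 down to 1 and exchange K with P (leave YO, K2TOG).
Row 4 as worked: K K P P K2TOG P P P K K P P K2TOG P P P
Counting 2 along the worked row gives K.

== STITCH ==
K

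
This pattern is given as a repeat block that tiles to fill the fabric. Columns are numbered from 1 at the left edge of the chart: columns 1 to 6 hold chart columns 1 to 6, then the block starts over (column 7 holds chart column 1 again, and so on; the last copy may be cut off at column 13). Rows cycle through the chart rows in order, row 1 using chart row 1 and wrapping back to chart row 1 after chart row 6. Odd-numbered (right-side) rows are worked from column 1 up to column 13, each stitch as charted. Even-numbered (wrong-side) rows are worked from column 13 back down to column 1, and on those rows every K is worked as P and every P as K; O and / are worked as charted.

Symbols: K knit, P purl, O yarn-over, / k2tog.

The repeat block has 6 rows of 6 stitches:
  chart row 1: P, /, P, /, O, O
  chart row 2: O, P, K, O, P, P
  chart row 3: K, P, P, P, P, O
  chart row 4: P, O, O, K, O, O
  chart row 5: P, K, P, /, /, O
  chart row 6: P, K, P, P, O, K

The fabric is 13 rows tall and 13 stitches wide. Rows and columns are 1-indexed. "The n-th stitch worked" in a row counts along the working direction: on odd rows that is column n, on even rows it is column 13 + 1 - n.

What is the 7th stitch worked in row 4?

Row 4: (4-1) mod 6 = 3, so use chart row 4. Even row -> WS.
Chart row 4 tiled across columns 1-13: P O O K O O P O O K O O P
WS: work from column 13 back to column 1 (reverse the tiled row), swapping K<->P (O and / unchanged).
Row 4 as worked: K O O P O O K O O P O O K
Counting 7 along the worked row gives K.

Result:
K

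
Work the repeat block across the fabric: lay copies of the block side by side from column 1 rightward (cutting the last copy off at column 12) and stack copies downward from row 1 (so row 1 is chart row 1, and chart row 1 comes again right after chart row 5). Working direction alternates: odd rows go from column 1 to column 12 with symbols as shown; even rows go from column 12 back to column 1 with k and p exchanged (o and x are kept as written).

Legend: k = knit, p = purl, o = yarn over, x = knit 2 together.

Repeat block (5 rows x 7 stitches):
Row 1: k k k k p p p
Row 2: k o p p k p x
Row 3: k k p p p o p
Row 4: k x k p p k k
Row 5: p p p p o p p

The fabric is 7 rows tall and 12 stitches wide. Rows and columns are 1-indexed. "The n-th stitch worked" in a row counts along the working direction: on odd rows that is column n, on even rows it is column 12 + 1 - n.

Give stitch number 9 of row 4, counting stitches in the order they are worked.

Row 4 uses chart row ((4-1) mod 5)+1 = 4. Row 4 is even, so WS.
Chart row 4 tiled across columns 1-12: k x k p p k k k x k p p
Wrong side: read the tiled row from column 12 down to 1 and exchange k with p (leave o, x).
Row 4 as worked: k k p x p p p k k p x p
Counting 9 along the worked row gives k.

Result:
k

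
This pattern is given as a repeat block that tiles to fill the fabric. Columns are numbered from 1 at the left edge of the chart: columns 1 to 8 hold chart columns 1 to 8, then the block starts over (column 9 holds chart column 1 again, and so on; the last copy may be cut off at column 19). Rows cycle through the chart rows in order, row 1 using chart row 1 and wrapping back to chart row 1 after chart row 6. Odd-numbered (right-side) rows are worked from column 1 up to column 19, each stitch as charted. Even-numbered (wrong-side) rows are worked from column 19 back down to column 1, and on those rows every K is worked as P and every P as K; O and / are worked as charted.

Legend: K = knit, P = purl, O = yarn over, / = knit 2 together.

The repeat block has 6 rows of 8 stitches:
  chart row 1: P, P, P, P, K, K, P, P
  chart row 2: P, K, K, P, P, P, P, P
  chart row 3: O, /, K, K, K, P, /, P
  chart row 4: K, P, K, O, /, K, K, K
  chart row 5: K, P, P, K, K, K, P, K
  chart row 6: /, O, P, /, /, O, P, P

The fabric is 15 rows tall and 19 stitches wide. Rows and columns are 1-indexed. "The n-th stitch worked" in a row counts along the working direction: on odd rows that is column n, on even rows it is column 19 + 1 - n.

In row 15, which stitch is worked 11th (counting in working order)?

Row 15: (15-1) mod 6 = 2, so use chart row 3. Odd row -> RS.
Chart row 3 tiled across columns 1-19: O / K K K P / P O / K K K P / P O / K
Right side: take the tiled row as-is (worked left to right from column 1).
The 11th stitch worked is K.

== STITCH ==
K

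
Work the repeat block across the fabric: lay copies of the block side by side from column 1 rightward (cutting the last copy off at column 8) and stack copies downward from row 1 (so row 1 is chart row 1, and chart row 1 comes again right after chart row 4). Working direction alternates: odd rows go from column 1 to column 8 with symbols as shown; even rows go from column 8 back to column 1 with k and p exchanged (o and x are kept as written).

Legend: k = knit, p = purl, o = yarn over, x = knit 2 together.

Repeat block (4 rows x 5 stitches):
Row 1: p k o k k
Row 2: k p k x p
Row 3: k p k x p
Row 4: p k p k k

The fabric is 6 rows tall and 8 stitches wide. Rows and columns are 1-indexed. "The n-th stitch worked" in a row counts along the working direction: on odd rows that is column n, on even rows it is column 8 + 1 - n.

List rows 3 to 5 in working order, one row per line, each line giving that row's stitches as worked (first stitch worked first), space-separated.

Result:
k p k x p k p k
k p k p p k p k
p k o k k p k o

Derivation:
Row 3: chart row 3, RS - tile across columns 1-8 and work as-is.
Row 4: chart row 4, WS - tiled (columns 1-8): p k p k k p k p; work from column 8 back to 1 with k<->p swapped.
Row 5: chart row 1, RS - tile across columns 1-8 and work as-is.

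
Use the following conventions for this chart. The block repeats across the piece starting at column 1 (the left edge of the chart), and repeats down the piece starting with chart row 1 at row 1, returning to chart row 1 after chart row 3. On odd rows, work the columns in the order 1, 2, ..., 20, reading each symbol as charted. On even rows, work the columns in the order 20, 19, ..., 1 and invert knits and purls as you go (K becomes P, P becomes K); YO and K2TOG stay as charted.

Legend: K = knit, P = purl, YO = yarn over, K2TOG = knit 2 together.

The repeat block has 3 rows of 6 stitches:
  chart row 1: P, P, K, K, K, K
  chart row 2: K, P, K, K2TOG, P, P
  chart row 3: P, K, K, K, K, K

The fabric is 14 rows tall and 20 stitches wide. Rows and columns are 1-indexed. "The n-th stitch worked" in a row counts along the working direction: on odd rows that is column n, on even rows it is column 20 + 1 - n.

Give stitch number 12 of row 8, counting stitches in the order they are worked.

For row 8: chart row = ((8-1) mod 3) + 1 = 2; this is a WS (even) row.
Chart row 2 tiled across columns 1-20: K P K K2TOG P P K P K K2TOG P P K P K K2TOG P P K P
Wrong side: read the tiled row from column 20 down to 1 and exchange K with P (leave YO, K2TOG).
Row 8 as worked: K P K K K2TOG P K P K K K2TOG P K P K K K2TOG P K P
Counting 12 along the worked row gives P.

== STITCH ==
P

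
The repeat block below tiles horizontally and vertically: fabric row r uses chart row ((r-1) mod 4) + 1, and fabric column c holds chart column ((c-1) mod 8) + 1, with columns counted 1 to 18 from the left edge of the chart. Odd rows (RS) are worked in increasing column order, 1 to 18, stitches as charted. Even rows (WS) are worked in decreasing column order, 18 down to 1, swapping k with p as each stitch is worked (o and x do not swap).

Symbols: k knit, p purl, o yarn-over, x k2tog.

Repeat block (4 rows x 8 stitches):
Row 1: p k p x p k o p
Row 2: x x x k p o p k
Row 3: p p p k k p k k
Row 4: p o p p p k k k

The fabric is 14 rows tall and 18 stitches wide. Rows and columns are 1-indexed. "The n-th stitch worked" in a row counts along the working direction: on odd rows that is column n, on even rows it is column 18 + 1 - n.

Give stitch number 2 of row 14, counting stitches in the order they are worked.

Result:
x

Derivation:
Row 14: (14-1) mod 4 = 1, so use chart row 2. Even row -> WS.
Chart row 2 tiled across columns 1-18: x x x k p o p k x x x k p o p k x x
Wrong side: read the tiled row from column 18 down to 1 and exchange k with p (leave o, x).
Row 14 as worked: x x p k o k p x x x p k o k p x x x
The 2nd stitch worked is x.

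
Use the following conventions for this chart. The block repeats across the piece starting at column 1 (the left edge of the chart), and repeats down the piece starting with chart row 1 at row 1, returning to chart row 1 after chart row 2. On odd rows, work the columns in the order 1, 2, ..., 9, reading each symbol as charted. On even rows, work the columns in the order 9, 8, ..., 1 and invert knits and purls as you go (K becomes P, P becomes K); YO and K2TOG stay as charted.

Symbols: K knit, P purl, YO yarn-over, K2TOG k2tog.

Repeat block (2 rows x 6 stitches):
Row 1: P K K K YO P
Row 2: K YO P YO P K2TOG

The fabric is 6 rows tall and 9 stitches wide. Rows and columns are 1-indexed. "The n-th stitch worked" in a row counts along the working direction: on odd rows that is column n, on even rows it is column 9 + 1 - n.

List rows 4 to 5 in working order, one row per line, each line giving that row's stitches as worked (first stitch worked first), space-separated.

Row 4: chart row 2, WS - tiled (columns 1-9): K YO P YO P K2TOG K YO P; work from column 9 back to 1 with K<->P swapped.
Row 5: chart row 1, RS - tile across columns 1-9 and work as-is.

== ROWS AS WORKED ==
K YO P K2TOG K YO K YO P
P K K K YO P P K K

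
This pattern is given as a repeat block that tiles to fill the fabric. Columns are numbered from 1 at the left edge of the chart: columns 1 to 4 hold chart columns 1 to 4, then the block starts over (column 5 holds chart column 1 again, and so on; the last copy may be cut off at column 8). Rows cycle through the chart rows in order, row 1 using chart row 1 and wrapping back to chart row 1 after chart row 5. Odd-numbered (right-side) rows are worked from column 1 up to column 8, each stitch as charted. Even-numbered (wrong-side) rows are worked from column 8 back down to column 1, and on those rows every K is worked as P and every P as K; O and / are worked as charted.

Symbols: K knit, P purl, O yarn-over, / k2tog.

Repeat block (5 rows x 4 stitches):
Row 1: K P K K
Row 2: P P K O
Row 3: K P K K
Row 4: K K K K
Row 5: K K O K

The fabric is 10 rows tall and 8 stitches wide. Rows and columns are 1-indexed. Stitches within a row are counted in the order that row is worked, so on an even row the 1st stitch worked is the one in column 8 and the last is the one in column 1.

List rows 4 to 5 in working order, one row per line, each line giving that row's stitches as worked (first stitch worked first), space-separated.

Result:
P P P P P P P P
K K O K K K O K

Derivation:
Row 4: chart row 4, WS - tiled (columns 1-8): K K K K K K K K; work from column 8 back to 1 with K<->P swapped.
Row 5: chart row 5, RS - tile across columns 1-8 and work as-is.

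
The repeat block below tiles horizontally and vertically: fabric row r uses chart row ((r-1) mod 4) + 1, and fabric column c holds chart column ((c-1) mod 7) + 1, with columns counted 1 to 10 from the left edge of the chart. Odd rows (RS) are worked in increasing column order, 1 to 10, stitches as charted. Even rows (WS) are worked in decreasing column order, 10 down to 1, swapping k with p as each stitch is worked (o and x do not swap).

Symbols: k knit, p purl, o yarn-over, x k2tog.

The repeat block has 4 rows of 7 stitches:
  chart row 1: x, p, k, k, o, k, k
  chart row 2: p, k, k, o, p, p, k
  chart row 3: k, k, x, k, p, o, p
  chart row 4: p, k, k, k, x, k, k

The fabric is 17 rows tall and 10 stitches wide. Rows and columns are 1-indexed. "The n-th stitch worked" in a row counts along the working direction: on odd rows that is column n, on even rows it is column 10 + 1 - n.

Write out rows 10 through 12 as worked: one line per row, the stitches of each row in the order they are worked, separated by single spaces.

Result:
p p k p k k o p p k
k k x k p o p k k x
p p k p p x p p p k

Derivation:
Row 10: chart row 2, WS - tiled (columns 1-10): p k k o p p k p k k; work from column 10 back to 1 with k<->p swapped.
Row 11: chart row 3, RS - tile across columns 1-10 and work as-is.
Row 12: chart row 4, WS - tiled (columns 1-10): p k k k x k k p k k; work from column 10 back to 1 with k<->p swapped.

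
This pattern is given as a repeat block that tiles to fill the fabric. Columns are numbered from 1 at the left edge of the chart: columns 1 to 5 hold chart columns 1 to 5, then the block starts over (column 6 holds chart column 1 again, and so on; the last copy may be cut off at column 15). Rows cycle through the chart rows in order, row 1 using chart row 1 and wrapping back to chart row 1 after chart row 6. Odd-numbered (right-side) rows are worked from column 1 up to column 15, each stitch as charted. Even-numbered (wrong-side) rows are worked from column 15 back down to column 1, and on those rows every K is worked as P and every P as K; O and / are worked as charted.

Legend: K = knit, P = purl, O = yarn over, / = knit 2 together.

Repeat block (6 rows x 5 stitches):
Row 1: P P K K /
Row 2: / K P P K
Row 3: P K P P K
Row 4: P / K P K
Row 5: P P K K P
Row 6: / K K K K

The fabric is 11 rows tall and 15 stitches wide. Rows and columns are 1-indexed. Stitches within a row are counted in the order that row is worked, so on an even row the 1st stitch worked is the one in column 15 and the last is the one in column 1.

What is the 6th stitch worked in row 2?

Row 2: (2-1) mod 6 = 1, so use chart row 2. Even row -> WS.
Chart row 2 tiled across columns 1-15: / K P P K / K P P K / K P P K
WS: work from column 15 back to column 1 (reverse the tiled row), swapping K<->P (O and / unchanged).
Row 2 as worked: P K K P / P K K P / P K K P /
The 6th stitch worked is P.

== STITCH ==
P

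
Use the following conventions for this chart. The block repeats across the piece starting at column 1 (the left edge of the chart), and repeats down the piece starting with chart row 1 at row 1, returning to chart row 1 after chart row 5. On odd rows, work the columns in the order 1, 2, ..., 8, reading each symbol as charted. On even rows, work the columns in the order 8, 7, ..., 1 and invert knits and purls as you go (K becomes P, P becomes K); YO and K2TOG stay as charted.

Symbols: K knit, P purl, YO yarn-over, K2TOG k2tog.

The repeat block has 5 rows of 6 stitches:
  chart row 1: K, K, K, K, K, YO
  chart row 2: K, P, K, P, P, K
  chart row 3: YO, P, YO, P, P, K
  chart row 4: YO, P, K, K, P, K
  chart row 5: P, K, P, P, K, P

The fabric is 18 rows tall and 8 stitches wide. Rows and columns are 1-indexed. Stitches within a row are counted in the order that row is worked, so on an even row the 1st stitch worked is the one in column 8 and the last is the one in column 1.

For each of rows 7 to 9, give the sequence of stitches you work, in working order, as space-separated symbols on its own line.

Rows as worked:
K P K P P K K P
K YO P K K YO K YO
YO P K K P K YO P

Derivation:
Row 7: chart row 2, RS - tile across columns 1-8 and work as-is.
Row 8: chart row 3, WS - tiled (columns 1-8): YO P YO P P K YO P; work from column 8 back to 1 with K<->P swapped.
Row 9: chart row 4, RS - tile across columns 1-8 and work as-is.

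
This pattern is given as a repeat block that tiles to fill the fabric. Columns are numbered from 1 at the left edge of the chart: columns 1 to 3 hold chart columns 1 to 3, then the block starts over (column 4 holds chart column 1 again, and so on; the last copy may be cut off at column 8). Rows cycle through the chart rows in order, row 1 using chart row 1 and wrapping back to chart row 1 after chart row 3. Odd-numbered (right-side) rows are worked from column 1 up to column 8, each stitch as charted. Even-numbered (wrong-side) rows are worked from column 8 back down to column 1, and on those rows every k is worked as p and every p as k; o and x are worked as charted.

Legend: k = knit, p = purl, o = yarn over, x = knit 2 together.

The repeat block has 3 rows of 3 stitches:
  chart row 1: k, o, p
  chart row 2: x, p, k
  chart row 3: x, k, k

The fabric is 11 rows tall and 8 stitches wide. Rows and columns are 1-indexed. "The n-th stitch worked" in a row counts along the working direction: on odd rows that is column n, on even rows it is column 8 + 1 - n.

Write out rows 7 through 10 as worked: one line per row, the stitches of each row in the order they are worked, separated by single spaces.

Row 7: chart row 1, RS - tile across columns 1-8 and work as-is.
Row 8: chart row 2, WS - tiled (columns 1-8): x p k x p k x p; work from column 8 back to 1 with k<->p swapped.
Row 9: chart row 3, RS - tile across columns 1-8 and work as-is.
Row 10: chart row 1, WS - tiled (columns 1-8): k o p k o p k o; work from column 8 back to 1 with k<->p swapped.

Result:
k o p k o p k o
k x p k x p k x
x k k x k k x k
o p k o p k o p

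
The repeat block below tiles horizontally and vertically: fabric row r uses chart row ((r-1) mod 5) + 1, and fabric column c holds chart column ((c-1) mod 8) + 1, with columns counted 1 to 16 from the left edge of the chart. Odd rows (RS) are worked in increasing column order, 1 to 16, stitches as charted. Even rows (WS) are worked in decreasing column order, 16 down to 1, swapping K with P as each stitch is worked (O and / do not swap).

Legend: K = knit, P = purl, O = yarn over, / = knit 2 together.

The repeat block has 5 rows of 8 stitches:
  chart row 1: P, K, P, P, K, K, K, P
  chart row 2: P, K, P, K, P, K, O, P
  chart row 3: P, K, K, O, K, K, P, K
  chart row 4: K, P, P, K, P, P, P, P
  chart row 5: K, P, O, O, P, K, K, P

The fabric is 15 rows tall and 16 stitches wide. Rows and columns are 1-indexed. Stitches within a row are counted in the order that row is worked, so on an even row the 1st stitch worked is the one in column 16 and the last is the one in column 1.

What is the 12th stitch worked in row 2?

For row 2: chart row = ((2-1) mod 5) + 1 = 2; this is a WS (even) row.
Chart row 2 tiled across columns 1-16: P K P K P K O P P K P K P K O P
Wrong side: read the tiled row from column 16 down to 1 and exchange K with P (leave O, /).
Row 2 as worked: K O P K P K P K K O P K P K P K
Stitch 12 in working order -> K

Result:
K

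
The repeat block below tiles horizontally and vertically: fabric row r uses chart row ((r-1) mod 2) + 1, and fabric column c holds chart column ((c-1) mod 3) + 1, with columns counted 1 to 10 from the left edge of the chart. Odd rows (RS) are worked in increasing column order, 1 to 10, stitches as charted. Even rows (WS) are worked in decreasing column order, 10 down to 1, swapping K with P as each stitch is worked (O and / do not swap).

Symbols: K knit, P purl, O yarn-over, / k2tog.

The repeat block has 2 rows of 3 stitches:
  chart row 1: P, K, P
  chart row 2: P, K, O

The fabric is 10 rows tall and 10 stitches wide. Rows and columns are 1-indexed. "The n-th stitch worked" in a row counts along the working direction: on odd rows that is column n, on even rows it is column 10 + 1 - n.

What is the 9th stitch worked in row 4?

For row 4: chart row = ((4-1) mod 2) + 1 = 2; this is a WS (even) row.
Chart row 2 tiled across columns 1-10: P K O P K O P K O P
Wrong side: read the tiled row from column 10 down to 1 and exchange K with P (leave O, /).
Row 4 as worked: K O P K O P K O P K
The 9th stitch worked is P.

Result:
P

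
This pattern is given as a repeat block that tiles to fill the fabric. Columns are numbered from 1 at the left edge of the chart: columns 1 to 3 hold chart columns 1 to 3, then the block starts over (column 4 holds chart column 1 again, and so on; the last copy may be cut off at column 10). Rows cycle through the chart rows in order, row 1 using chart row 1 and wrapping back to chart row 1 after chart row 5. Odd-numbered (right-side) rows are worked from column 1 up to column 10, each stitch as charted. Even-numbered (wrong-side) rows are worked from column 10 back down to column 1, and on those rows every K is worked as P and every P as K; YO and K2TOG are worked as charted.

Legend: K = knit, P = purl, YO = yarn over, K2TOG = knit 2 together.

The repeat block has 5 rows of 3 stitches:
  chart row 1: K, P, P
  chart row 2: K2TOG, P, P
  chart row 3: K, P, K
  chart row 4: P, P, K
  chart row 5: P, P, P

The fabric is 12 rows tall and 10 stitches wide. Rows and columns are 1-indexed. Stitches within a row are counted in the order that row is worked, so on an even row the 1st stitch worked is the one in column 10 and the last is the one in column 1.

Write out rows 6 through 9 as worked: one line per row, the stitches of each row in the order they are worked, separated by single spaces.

Row 6: chart row 1, WS - tiled (columns 1-10): K P P K P P K P P K; work from column 10 back to 1 with K<->P swapped.
Row 7: chart row 2, RS - tile across columns 1-10 and work as-is.
Row 8: chart row 3, WS - tiled (columns 1-10): K P K K P K K P K K; work from column 10 back to 1 with K<->P swapped.
Row 9: chart row 4, RS - tile across columns 1-10 and work as-is.

Rows as worked:
P K K P K K P K K P
K2TOG P P K2TOG P P K2TOG P P K2TOG
P P K P P K P P K P
P P K P P K P P K P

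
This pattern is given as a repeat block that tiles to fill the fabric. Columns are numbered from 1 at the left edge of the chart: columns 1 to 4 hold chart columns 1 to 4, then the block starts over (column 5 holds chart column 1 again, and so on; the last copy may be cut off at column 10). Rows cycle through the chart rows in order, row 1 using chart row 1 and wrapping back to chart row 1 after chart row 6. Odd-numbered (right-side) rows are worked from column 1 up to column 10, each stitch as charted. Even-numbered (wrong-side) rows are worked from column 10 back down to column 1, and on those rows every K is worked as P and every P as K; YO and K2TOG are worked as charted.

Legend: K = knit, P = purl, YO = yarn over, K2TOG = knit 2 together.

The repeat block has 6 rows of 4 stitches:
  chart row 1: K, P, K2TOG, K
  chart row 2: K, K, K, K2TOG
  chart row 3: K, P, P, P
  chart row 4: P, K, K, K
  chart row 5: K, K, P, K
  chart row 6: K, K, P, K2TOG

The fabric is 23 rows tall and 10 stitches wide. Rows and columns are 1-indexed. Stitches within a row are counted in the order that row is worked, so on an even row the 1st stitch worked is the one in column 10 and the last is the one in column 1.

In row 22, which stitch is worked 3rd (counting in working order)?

Stitch:
P

Derivation:
Row 22: (22-1) mod 6 = 3, so use chart row 4. Even row -> WS.
Chart row 4 tiled across columns 1-10: P K K K P K K K P K
WS row: flip the tiled sequence (start at column 10) and apply K<->P; YO and K2TOG stay.
Row 22 as worked: P K P P P K P P P K
Stitch 3 in working order -> P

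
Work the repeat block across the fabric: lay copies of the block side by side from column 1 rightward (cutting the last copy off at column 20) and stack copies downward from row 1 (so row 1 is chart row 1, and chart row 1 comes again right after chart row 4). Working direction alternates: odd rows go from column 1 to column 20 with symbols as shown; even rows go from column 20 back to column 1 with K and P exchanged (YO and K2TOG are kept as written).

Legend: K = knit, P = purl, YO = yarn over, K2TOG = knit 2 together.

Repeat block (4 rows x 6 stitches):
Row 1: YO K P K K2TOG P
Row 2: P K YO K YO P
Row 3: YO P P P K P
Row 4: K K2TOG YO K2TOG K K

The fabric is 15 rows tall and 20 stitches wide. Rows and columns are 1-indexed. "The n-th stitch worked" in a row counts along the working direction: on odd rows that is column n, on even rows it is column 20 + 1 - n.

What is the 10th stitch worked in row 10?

== STITCH ==
YO

Derivation:
Row 10 uses chart row ((10-1) mod 4)+1 = 2. Row 10 is even, so WS.
Chart row 2 tiled across columns 1-20: P K YO K YO P P K YO K YO P P K YO K YO P P K
WS row: flip the tiled sequence (start at column 20) and apply K<->P; YO and K2TOG stay.
Row 10 as worked: P K K YO P YO P K K YO P YO P K K YO P YO P K
Stitch 10 in working order -> YO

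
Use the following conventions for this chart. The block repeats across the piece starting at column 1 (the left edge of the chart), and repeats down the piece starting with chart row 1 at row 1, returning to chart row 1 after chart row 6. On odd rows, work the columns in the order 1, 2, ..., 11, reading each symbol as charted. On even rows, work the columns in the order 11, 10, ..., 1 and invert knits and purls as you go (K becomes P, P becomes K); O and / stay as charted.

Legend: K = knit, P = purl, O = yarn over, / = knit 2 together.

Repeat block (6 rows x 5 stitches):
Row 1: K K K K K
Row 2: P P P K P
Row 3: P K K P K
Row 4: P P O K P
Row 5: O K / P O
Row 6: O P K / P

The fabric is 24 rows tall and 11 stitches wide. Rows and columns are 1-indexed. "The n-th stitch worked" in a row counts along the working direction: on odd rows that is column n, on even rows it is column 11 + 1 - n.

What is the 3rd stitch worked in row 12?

For row 12: chart row = ((12-1) mod 6) + 1 = 6; this is a WS (even) row.
Chart row 6 tiled across columns 1-11: O P K / P O P K / P O
Wrong side: read the tiled row from column 11 down to 1 and exchange K with P (leave O, /).
Row 12 as worked: O K / P K O K / P K O
Stitch 3 in working order -> /

Stitch:
/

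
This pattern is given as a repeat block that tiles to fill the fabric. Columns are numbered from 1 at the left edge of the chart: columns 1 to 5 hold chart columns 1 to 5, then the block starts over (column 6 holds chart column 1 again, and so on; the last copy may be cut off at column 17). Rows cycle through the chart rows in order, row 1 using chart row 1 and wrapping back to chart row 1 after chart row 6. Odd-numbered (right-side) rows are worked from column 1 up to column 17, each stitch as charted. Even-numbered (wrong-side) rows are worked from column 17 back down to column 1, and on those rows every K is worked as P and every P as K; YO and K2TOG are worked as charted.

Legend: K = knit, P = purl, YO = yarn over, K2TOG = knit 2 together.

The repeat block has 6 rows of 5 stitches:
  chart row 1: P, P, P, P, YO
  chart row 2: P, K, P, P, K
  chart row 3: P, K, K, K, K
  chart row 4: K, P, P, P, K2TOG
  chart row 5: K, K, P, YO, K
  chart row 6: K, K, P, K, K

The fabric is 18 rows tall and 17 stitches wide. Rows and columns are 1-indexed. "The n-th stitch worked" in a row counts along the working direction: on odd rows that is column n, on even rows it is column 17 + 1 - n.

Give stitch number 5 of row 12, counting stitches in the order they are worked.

Row 12: (12-1) mod 6 = 5, so use chart row 6. Even row -> WS.
Chart row 6 tiled across columns 1-17: K K P K K K K P K K K K P K K K K
WS: work from column 17 back to column 1 (reverse the tiled row), swapping K<->P (YO and K2TOG unchanged).
Row 12 as worked: P P P P K P P P P K P P P P K P P
Stitch 5 in working order -> K

Stitch:
K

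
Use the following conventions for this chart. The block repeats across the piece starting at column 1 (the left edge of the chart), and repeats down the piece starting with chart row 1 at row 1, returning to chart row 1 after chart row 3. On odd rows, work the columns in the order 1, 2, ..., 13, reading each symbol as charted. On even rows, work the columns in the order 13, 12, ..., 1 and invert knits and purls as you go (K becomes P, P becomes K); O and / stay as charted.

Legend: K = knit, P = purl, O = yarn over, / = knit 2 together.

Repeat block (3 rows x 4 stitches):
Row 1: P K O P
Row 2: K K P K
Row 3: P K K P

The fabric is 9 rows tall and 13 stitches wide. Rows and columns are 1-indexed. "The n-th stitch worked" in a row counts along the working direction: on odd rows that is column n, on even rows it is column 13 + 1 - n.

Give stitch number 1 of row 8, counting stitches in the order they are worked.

Stitch:
P

Derivation:
Row 8 uses chart row ((8-1) mod 3)+1 = 2. Row 8 is even, so WS.
Chart row 2 tiled across columns 1-13: K K P K K K P K K K P K K
WS: work from column 13 back to column 1 (reverse the tiled row), swapping K<->P (O and / unchanged).
Row 8 as worked: P P K P P P K P P P K P P
The 1st stitch worked is P.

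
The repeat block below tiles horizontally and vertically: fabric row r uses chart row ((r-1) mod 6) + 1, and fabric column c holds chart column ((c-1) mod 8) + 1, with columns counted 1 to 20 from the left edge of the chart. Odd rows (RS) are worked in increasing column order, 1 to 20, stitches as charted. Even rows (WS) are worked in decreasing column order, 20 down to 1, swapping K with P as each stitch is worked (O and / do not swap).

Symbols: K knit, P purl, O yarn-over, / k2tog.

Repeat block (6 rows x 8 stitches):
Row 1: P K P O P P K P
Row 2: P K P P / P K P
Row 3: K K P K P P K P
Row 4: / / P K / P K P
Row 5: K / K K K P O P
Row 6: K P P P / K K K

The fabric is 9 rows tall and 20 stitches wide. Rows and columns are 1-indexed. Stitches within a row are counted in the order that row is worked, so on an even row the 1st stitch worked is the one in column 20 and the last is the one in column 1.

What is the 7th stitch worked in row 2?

For row 2: chart row = ((2-1) mod 6) + 1 = 2; this is a WS (even) row.
Chart row 2 tiled across columns 1-20: P K P P / P K P P K P P / P K P P K P P
WS: work from column 20 back to column 1 (reverse the tiled row), swapping K<->P (O and / unchanged).
Row 2 as worked: K K P K K P K / K K P K K P K / K K P K
The 7th stitch worked is K.

Stitch:
K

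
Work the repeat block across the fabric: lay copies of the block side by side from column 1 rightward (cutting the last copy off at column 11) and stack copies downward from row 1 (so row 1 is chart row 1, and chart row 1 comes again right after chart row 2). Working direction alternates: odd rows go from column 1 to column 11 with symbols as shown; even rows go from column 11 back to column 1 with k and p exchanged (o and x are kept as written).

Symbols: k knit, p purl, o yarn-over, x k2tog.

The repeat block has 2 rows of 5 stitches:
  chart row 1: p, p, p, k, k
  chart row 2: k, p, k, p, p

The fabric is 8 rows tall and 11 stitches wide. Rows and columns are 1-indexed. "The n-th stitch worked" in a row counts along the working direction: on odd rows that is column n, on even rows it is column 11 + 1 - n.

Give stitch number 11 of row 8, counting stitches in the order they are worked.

For row 8: chart row = ((8-1) mod 2) + 1 = 2; this is a WS (even) row.
Chart row 2 tiled across columns 1-11: k p k p p k p k p p k
Wrong side: read the tiled row from column 11 down to 1 and exchange k with p (leave o, x).
Row 8 as worked: p k k p k p k k p k p
The 11th stitch worked is p.

Stitch:
p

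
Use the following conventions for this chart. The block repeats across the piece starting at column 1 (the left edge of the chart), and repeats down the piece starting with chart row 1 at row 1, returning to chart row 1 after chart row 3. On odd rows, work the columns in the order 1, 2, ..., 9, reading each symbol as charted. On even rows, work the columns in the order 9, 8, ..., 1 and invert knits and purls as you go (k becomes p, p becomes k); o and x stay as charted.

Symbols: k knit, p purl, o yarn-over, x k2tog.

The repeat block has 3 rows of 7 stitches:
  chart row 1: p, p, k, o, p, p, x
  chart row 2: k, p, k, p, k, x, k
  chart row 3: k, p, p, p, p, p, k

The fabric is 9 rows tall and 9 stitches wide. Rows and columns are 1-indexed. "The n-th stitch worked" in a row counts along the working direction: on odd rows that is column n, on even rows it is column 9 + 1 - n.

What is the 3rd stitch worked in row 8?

Row 8: (8-1) mod 3 = 1, so use chart row 2. Even row -> WS.
Chart row 2 tiled across columns 1-9: k p k p k x k k p
WS row: flip the tiled sequence (start at column 9) and apply k<->p; o and x stay.
Row 8 as worked: k p p x p k p k p
The 3rd stitch worked is p.

Stitch:
p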